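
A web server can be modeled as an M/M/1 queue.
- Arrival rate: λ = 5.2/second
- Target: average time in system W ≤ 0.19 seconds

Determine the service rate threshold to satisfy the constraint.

For M/M/1: W = 1/(μ-λ)
Need W ≤ 0.19, so 1/(μ-λ) ≤ 0.19
μ - λ ≥ 1/0.19 = 5.2632
μ ≥ 5.2 + 5.2632 = 10.4632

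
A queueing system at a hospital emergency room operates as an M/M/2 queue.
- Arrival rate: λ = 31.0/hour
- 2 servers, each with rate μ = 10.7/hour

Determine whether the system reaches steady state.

Stability requires ρ = λ/(cμ) < 1
ρ = 31.0/(2 × 10.7) = 31.0/21.40 = 1.4486
Since 1.4486 ≥ 1, the system is UNSTABLE.
Need c > λ/μ = 31.0/10.7 = 2.90.
Minimum servers needed: c = 3.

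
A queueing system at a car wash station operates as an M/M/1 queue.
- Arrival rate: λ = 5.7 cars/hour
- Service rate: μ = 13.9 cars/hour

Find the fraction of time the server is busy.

Server utilization: ρ = λ/μ
ρ = 5.7/13.9 = 0.4101
The server is busy 41.01% of the time.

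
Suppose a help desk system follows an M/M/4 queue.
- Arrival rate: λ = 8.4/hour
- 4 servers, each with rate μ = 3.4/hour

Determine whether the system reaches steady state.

Stability requires ρ = λ/(cμ) < 1
ρ = 8.4/(4 × 3.4) = 8.4/13.60 = 0.6176
Since 0.6176 < 1, the system is STABLE.
The servers are busy 61.76% of the time.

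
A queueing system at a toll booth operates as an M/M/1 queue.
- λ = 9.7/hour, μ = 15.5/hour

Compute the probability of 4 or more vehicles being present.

ρ = λ/μ = 9.7/15.5 = 0.6258
P(N ≥ n) = ρⁿ
P(N ≥ 4) = 0.6258^4
P(N ≥ 4) = 0.1534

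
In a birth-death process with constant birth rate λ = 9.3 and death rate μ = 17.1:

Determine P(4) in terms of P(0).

For constant rates: P(n)/P(0) = (λ/μ)^n
P(4)/P(0) = (9.3/17.1)^4 = 0.54386^4 = 0.08749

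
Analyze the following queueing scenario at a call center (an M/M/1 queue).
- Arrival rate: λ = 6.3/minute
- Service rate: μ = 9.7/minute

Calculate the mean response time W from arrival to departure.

First, compute utilization: ρ = λ/μ = 6.3/9.7 = 0.6495
For M/M/1: W = 1/(μ-λ)
W = 1/(9.7-6.3) = 1/3.40
W = 0.2941 minutes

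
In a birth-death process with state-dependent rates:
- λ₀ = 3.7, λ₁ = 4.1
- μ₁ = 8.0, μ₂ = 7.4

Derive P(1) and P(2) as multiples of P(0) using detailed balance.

Balance equations:
State 0: λ₀P₀ = μ₁P₁ → P₁ = (λ₀/μ₁)P₀ = (3.7/8.0)P₀ = 0.4625P₀
State 1: P₂ = (λ₀λ₁)/(μ₁μ₂)P₀ = (3.7×4.1)/(8.0×7.4)P₀ = 0.2562P₀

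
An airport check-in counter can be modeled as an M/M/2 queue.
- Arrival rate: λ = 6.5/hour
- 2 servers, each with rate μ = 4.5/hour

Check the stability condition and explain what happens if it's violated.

Stability requires ρ = λ/(cμ) < 1
ρ = 6.5/(2 × 4.5) = 6.5/9.00 = 0.7222
Since 0.7222 < 1, the system is STABLE.
The servers are busy 72.22% of the time.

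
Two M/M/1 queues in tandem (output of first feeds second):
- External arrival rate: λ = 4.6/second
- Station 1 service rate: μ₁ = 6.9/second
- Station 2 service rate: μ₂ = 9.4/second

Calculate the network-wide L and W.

By Jackson's theorem, each station behaves as independent M/M/1.
Station 1: ρ₁ = 4.6/6.9 = 0.6667, L₁ = ρ₁/(1-ρ₁) = λ/(μ₁-λ) = 4.6/2.30 = 2.0000
Station 2: ρ₂ = 4.6/9.4 = 0.4894, L₂ = ρ₂/(1-ρ₂) = λ/(μ₂-λ) = 4.6/4.80 = 0.9583
Total: L = L₁ + L₂ = 2.0000 + 0.9583 = 2.9583
W = L/λ = 2.9583/4.6 = 0.6431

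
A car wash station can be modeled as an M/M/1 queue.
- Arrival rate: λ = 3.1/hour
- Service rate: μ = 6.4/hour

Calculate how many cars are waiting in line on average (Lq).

ρ = λ/μ = 3.1/6.4 = 0.4844
For M/M/1: Lq = λ²/(μ(μ-λ))
Lq = 9.61/(6.4 × 3.30)
Lq = 0.4550 cars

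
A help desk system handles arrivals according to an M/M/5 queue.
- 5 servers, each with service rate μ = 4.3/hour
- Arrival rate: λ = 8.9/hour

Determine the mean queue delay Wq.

Traffic intensity: ρ = λ/(cμ) = 8.9/(5×4.3) = 0.4140
Since ρ = 0.4140 < 1, system is stable.
Offered load a = λ/μ = cρ = 8.9/4.3 = 2.0698
P₀ = [ Σₙ₌₀^4 aⁿ/n! + a^5/(5!(1-ρ)) ]⁻¹
Σ = a^0/0! + a^1/1! + a^2/2! + a^3/3! + a^4/4! = 1.00000 + 2.06977 + 2.14197 + 1.47779 + 0.764672 = 7.4542
a^5/(5!(1-ρ)) = 37.9846/(120 × 0.58605) = 0.5401
P₀ = 1/(7.4542 + 0.5401) = 0.1251
Lq = P₀·a^5·ρ / (5!(1-ρ)²) = 0.12509 × 37.9846 × 0.41395 / (120 × 0.34345) = 0.04772
Wq = Lq/λ = 0.04772/8.9 = 0.005362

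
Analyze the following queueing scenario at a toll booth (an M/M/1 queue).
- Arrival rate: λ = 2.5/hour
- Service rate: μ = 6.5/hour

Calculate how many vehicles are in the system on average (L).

ρ = λ/μ = 2.5/6.5 = 0.3846
For M/M/1: L = λ/(μ-λ)
L = 2.5/(6.5-2.5) = 2.5/4.00
L = 0.6250 vehicles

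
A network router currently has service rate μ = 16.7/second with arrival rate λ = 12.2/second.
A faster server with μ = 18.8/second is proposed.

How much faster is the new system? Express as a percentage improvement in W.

System 1: ρ₁ = 12.2/16.7 = 0.7305, W₁ = 1/(16.7-12.2) = 0.2222
System 2: ρ₂ = 12.2/18.8 = 0.6489, W₂ = 1/(18.8-12.2) = 0.1515
Improvement: (W₁-W₂)/W₁ = (0.2222-0.1515)/0.2222 = 31.82%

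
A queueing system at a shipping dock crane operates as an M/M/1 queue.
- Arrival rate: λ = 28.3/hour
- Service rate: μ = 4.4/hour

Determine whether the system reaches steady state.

Stability requires ρ = λ/(cμ) < 1
ρ = 28.3/(1 × 4.4) = 28.3/4.40 = 6.4318
Since 6.4318 ≥ 1, the system is UNSTABLE.
Queue grows without bound. Need μ > λ = 28.3.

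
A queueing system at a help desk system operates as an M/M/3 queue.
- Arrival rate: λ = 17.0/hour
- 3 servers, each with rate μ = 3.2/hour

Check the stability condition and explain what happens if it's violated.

Stability requires ρ = λ/(cμ) < 1
ρ = 17.0/(3 × 3.2) = 17.0/9.60 = 1.7708
Since 1.7708 ≥ 1, the system is UNSTABLE.
Need c > λ/μ = 17.0/3.2 = 5.31.
Minimum servers needed: c = 6.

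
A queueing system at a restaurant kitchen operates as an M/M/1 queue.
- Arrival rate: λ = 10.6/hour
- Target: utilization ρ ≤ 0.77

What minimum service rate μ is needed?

ρ = λ/μ, so μ = λ/ρ
μ ≥ 10.6/0.77 = 13.7662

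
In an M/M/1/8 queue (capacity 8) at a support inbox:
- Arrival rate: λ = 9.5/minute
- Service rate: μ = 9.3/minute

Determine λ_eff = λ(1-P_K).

ρ = λ/μ = 9.5/9.3 = 1.02151
P₀ = (1-ρ)/(1-ρ^(K+1)) = (1-1.02151)/(1-1.02151^9) = -0.02151/-0.2111 = 0.1019
P_K = P₀×ρ^K = 0.1019 × 1.02151^8 = 0.1019 × 1.1856 = 0.1208
λ_eff = λ(1-P_K) = 9.5 × (1 - 0.1208) = 9.5 × 0.8792 = 8.3524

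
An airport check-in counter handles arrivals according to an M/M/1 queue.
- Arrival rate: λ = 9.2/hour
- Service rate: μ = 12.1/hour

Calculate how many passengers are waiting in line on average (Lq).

ρ = λ/μ = 9.2/12.1 = 0.7603
For M/M/1: Lq = λ²/(μ(μ-λ))
Lq = 84.64/(12.1 × 2.90)
Lq = 2.4121 passengers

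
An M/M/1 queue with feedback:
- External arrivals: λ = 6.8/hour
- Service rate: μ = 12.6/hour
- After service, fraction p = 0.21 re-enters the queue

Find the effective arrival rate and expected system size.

Effective arrival rate: λ_eff = λ/(1-p) = 6.8/(1-0.21) = 6.8/0.79 = 8.6076
ρ = λ_eff/μ = 8.6076/12.6 = 0.68314
L = ρ/(1-ρ) = 0.68314/(1-0.68314) = 2.1560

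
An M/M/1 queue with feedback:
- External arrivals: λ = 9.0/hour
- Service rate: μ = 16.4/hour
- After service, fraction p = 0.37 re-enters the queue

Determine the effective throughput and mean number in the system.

Effective arrival rate: λ_eff = λ/(1-p) = 9.0/(1-0.37) = 9.0/0.63 = 14.285714
ρ = λ_eff/μ = 14.285714/16.4 = 0.8710801
L = ρ/(1-ρ) = 0.8710801/(1-0.8710801) = 6.7568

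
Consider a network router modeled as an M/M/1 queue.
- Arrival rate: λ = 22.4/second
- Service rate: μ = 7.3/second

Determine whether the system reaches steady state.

Stability requires ρ = λ/(cμ) < 1
ρ = 22.4/(1 × 7.3) = 22.4/7.30 = 3.0685
Since 3.0685 ≥ 1, the system is UNSTABLE.
Queue grows without bound. Need μ > λ = 22.4.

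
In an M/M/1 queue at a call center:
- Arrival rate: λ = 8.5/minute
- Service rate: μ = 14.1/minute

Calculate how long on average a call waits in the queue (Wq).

First, compute utilization: ρ = λ/μ = 8.5/14.1 = 0.6028
For M/M/1: Wq = λ/(μ(μ-λ))
Wq = 8.5/(14.1 × (14.1-8.5))
Wq = 8.5/(14.1 × 5.60)
Wq = 0.1076 minutes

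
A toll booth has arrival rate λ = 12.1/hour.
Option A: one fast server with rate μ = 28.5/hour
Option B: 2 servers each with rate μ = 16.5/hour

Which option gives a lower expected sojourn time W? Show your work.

Option A: single server μ = 28.5 (M/M/1)
  ρ_A = 12.1/28.5 = 0.4246
  W_A = 1/(μ-λ) = 1/(28.5-12.1) = 1/16.40 = 0.06098

Option B: 2 servers μ = 16.5 (M/M/2)
  ρ_B = λ/(cμ) = 12.1/(2×16.5) = 0.3667
  Offered load a = λ/μ = cρ = 12.1/16.5 = 0.7333
  P₀ = [ Σₙ₌₀^1 aⁿ/n! + a^2/(2!(1-ρ)) ]⁻¹
  Σ = a^0/0! + a^1/1! = 1.0000 + 0.7333 = 1.7333
  a^2/(2!(1-ρ)) = 0.5378/(2 × 0.6333) = 0.4246
  P₀ = 1/(1.7333 + 0.4246) = 0.4634
  Lq = P₀·a^2·ρ / (2!(1-ρ)²) = 0.4634 × 0.5378 × 0.3667 / (2 × 0.4011) = 0.1139
  Wq_B = Lq/λ = 0.11391/12.1 = 0.009414
  W_B = Wq_B + 1/μ = 0.009414 + 0.06061 = 0.07002

Since W_A = 0.06098 < W_B = 0.07002, Option A (single fast server) has the shorter time in system.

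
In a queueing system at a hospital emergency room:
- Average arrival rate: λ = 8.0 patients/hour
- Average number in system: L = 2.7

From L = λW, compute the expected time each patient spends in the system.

Little's Law: L = λW, so W = L/λ
W = 2.7/8.0 = 0.3375 hours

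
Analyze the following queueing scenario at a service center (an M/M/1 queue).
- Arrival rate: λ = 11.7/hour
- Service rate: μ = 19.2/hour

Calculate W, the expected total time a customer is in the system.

First, compute utilization: ρ = λ/μ = 11.7/19.2 = 0.6094
For M/M/1: W = 1/(μ-λ)
W = 1/(19.2-11.7) = 1/7.50
W = 0.1333 hours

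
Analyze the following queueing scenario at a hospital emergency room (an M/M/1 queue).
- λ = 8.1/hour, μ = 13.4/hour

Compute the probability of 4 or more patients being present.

ρ = λ/μ = 8.1/13.4 = 0.6045
P(N ≥ n) = ρⁿ
P(N ≥ 4) = 0.6045^4
P(N ≥ 4) = 0.1335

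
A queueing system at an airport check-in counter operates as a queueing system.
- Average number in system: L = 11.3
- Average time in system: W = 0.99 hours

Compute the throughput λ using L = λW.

Little's Law: L = λW, so λ = L/W
λ = 11.3/0.99 = 11.4141 passengers/hour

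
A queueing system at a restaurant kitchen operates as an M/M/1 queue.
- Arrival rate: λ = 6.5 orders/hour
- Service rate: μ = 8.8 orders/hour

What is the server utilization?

Server utilization: ρ = λ/μ
ρ = 6.5/8.8 = 0.7386
The server is busy 73.86% of the time.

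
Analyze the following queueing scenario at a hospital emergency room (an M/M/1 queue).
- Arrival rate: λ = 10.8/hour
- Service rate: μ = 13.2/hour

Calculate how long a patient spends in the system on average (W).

First, compute utilization: ρ = λ/μ = 10.8/13.2 = 0.8182
For M/M/1: W = 1/(μ-λ)
W = 1/(13.2-10.8) = 1/2.40
W = 0.4167 hours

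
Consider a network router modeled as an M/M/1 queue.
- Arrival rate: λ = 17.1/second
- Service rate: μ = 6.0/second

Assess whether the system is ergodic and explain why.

Stability requires ρ = λ/(cμ) < 1
ρ = 17.1/(1 × 6.0) = 17.1/6.00 = 2.8500
Since 2.8500 ≥ 1, the system is UNSTABLE.
Queue grows without bound. Need μ > λ = 17.1.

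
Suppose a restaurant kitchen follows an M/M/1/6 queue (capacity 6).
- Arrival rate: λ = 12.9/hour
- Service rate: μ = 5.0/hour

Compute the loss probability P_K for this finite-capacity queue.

ρ = λ/μ = 12.9/5.0 = 2.5800
P₀ = (1-ρ)/(1-ρ^(K+1)) = (1-2.5800)/(1-2.5800^7) = -1.5800/-759.9181 = 0.002079
P_K = P₀×ρ^K = 0.002079 × 2.5800^6 = 0.002079 × 294.9295 = 0.6132
Blocking probability = 61.32%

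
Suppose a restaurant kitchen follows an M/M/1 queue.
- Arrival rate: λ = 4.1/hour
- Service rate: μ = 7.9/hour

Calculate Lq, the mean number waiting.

ρ = λ/μ = 4.1/7.9 = 0.5190
For M/M/1: Lq = λ²/(μ(μ-λ))
Lq = 16.81/(7.9 × 3.80)
Lq = 0.5600 orders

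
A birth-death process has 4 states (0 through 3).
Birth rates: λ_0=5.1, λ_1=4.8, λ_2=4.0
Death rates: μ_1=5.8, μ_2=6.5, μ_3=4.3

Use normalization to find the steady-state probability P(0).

Ratios P(n)/P(0) = (λ₀···λₙ₋₁)/(μ₁···μₙ):
P(1)/P(0) = (5.1)/(5.8) = 0.87931
P(2)/P(0) = (5.1×4.8)/(5.8×6.5) = 0.64934
P(3)/P(0) = (5.1×4.8×4.0)/(5.8×6.5×4.3) = 0.60403

Normalization: ∑ P(n) = 1
P(0) × (1.0000 + 0.87931 + 0.64934 + 0.60403) = 1
P(0) × 3.1327 = 1
P(0) = 1/3.1327 = 0.3192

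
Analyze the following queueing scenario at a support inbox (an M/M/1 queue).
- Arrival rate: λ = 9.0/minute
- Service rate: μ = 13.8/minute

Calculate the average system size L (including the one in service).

ρ = λ/μ = 9.0/13.8 = 0.6522
For M/M/1: L = λ/(μ-λ)
L = 9.0/(13.8-9.0) = 9.0/4.80
L = 1.8750 emails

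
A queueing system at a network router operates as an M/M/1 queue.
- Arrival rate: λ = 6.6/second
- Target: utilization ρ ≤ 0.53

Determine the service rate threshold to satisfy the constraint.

ρ = λ/μ, so μ = λ/ρ
μ ≥ 6.6/0.53 = 12.4528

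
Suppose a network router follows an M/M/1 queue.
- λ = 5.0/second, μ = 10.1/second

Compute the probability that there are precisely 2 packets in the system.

ρ = λ/μ = 5.0/10.1 = 0.49505
P(n) = (1-ρ)ρⁿ
P(2) = (1-0.49505) × 0.49505^2
P(2) = 0.5050 × 0.2451
P(2) = 0.1238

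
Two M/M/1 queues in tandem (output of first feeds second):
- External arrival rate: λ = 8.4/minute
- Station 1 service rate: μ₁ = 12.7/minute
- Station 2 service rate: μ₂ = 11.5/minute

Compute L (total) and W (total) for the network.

By Jackson's theorem, each station behaves as independent M/M/1.
Station 1: ρ₁ = 8.4/12.7 = 0.6614, L₁ = ρ₁/(1-ρ₁) = λ/(μ₁-λ) = 8.4/4.30 = 1.9535
Station 2: ρ₂ = 8.4/11.5 = 0.7304, L₂ = ρ₂/(1-ρ₂) = λ/(μ₂-λ) = 8.4/3.10 = 2.7097
Total: L = L₁ + L₂ = 1.9535 + 2.7097 = 4.6632
W = L/λ = 4.6632/8.4 = 0.5551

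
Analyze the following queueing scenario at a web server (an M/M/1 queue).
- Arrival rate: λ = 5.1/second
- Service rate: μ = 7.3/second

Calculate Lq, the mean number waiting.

ρ = λ/μ = 5.1/7.3 = 0.6986
For M/M/1: Lq = λ²/(μ(μ-λ))
Lq = 26.01/(7.3 × 2.20)
Lq = 1.6196 requests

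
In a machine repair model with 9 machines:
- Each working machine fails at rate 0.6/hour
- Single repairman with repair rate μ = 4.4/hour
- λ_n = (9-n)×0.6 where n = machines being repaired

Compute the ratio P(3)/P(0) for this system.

P(3)/P(0) = ∏_{i=0}^{3-1} λ_i/μ_{i+1}
= (9-0)×0.6/4.4 × (9-1)×0.6/4.4 × (9-2)×0.6/4.4
= 1.2780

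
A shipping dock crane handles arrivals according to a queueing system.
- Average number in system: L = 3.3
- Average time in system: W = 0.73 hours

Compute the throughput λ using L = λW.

Little's Law: L = λW, so λ = L/W
λ = 3.3/0.73 = 4.5205 containers/hour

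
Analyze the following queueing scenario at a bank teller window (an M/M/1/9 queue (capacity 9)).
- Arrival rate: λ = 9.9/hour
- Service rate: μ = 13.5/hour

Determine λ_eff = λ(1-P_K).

ρ = λ/μ = 9.9/13.5 = 0.73333
P₀ = (1-ρ)/(1-ρ^(K+1)) = (1-0.73333)/(1-0.73333^10) = 0.26667/0.95502 = 0.2792
P_K = P₀×ρ^K = 0.27923 × 0.73333^9 = 0.27923 × 0.061333 = 0.01713
λ_eff = λ(1-P_K) = 9.9 × (1 - 0.01713) = 9.9 × 0.98287 = 9.7304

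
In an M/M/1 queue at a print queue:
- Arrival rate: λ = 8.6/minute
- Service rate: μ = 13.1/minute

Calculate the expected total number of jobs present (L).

ρ = λ/μ = 8.6/13.1 = 0.6565
For M/M/1: L = λ/(μ-λ)
L = 8.6/(13.1-8.6) = 8.6/4.50
L = 1.9111 jobs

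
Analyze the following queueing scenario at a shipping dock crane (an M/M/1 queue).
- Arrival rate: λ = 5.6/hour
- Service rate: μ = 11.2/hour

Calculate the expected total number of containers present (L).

ρ = λ/μ = 5.6/11.2 = 0.5000
For M/M/1: L = λ/(μ-λ)
L = 5.6/(11.2-5.6) = 5.6/5.60
L = 1.0000 containers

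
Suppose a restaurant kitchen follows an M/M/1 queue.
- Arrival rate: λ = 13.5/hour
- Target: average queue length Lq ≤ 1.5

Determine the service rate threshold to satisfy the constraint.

For M/M/1: Lq = λ²/(μ(μ-λ))
Need Lq ≤ 1.5, i.e. μ(μ-λ) ≥ λ²/1.5
μ² - 13.5μ - 182.25/1.5 ≥ 0  →  μ² - 13.5μ - 121.5000 ≥ 0
Quadratic formula (positive root): μ = [λ + √(λ² + 4×121.5000)]/2
Discriminant: 182.25 + 4×121.5000 = 668.2500, √668.2500 = 25.85053
μ ≥ (13.5 + 25.85053)/2 = 19.6753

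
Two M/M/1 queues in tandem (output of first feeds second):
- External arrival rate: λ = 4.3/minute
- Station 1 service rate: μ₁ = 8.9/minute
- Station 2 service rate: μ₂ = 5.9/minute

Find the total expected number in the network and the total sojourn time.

By Jackson's theorem, each station behaves as independent M/M/1.
Station 1: ρ₁ = 4.3/8.9 = 0.4831, L₁ = ρ₁/(1-ρ₁) = λ/(μ₁-λ) = 4.3/4.60 = 0.9348
Station 2: ρ₂ = 4.3/5.9 = 0.7288, L₂ = ρ₂/(1-ρ₂) = λ/(μ₂-λ) = 4.3/1.60 = 2.6875
Total: L = L₁ + L₂ = 0.9348 + 2.6875 = 3.6223
W = L/λ = 3.6223/4.3 = 0.8424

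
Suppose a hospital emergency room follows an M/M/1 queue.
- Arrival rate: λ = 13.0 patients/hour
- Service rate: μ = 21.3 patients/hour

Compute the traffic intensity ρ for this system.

Server utilization: ρ = λ/μ
ρ = 13.0/21.3 = 0.6103
The server is busy 61.03% of the time.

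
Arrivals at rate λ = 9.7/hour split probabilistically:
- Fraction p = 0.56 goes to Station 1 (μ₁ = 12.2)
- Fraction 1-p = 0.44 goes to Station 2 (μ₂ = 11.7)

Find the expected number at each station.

Effective rates: λ₁ = 9.7×0.56 = 5.432, λ₂ = 9.7×0.44 = 4.268
Station 1: ρ₁ = 5.432/12.2 = 0.44525, L₁ = ρ₁/(1-ρ₁) = 0.44525/(1-0.44525) = 0.8026
Station 2: ρ₂ = 4.268/11.7 = 0.3648, L₂ = ρ₂/(1-ρ₂) = 0.3648/(1-0.3648) = 0.5743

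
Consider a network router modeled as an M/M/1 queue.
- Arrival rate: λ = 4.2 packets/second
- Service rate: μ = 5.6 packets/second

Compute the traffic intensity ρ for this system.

Server utilization: ρ = λ/μ
ρ = 4.2/5.6 = 0.7500
The server is busy 75.00% of the time.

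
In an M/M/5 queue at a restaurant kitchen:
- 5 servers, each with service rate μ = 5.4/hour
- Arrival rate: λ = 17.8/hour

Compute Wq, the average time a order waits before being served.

Traffic intensity: ρ = λ/(cμ) = 17.8/(5×5.4) = 0.6593
Since ρ = 0.6593 < 1, system is stable.
Offered load a = λ/μ = cρ = 17.8/5.4 = 3.2963
P₀ = [ Σₙ₌₀^4 aⁿ/n! + a^5/(5!(1-ρ)) ]⁻¹
Σ = a^0/0! + a^1/1! + a^2/2! + a^3/3! + a^4/4! = 1.00000 + 3.29630 + 5.43278 + 5.96936 + 4.91919 = 20.6176
a^5/(5!(1-ρ)) = 389.1627/(120 × 0.34074) = 9.5176
P₀ = 1/(20.6176 + 9.5176) = 0.03318
Lq = P₀·a^5·ρ / (5!(1-ρ)²) = 0.03318 × 389.1627 × 0.6593 / (120 × 0.1161) = 0.6111
Wq = Lq/λ = 0.6111/17.8 = 0.03433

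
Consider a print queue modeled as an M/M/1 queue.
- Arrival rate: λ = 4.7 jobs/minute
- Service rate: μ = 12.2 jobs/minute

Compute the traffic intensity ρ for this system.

Server utilization: ρ = λ/μ
ρ = 4.7/12.2 = 0.3852
The server is busy 38.52% of the time.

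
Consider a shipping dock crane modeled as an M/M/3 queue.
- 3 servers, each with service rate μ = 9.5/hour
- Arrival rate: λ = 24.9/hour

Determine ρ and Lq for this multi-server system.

Traffic intensity: ρ = λ/(cμ) = 24.9/(3×9.5) = 0.8737
Since ρ = 0.8737 < 1, system is stable.
Offered load a = λ/μ = cρ = 24.9/9.5 = 2.6211
P₀ = [ Σₙ₌₀^2 aⁿ/n! + a^3/(3!(1-ρ)) ]⁻¹
Σ = a^0/0! + a^1/1! + a^2/2! = 1.00000 + 2.62105 + 3.43496 = 7.0560
a^3/(3!(1-ρ)) = 18.00641/(6 × 0.1263158) = 23.7585
P₀ = 1/(7.0560 + 23.7585) = 0.03245
Lq = P₀·a^3·ρ / (3!(1-ρ)²) = 0.0324523 × 18.0064 × 0.873684 / (6 × 0.0159557) = 5.3329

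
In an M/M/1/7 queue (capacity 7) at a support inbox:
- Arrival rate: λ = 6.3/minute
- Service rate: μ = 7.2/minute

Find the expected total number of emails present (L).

ρ = λ/μ = 6.3/7.2 = 0.8750
P₀ = (1-ρ)/(1-ρ^(K+1)) = (1-0.8750)/(1-0.8750^8) = 0.1250/0.6564 = 0.1904
P_K = P₀×ρ^K = 0.190435 × 0.8750^7 = 0.190435 × 0.392696 = 0.07478
L = ρ[1 - (K+1)ρ^K + Kρ^(K+1)] / [(1-ρ)(1-ρ^(K+1))]
L = 0.8750 × (1 - 8×0.392696 + 7×0.343609) / ((1 - 0.8750) × (1 - 0.343609)) = 2.8121 emails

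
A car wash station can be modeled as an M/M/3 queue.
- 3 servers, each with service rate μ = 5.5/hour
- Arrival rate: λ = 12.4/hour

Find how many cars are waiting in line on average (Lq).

Traffic intensity: ρ = λ/(cμ) = 12.4/(3×5.5) = 0.7515
Since ρ = 0.7515 < 1, system is stable.
Offered load a = λ/μ = cρ = 12.4/5.5 = 2.2545
P₀ = [ Σₙ₌₀^2 aⁿ/n! + a^3/(3!(1-ρ)) ]⁻¹
Σ = a^0/0! + a^1/1! + a^2/2! = 1.0000 + 2.2545 + 2.5415 = 5.7960
a^3/(3!(1-ρ)) = 11.45980/(6 × 0.2484848) = 7.6865
P₀ = 1/(5.7960 + 7.6865) = 0.07417
Lq = P₀·a^3·ρ / (3!(1-ρ)²) = 0.074170 × 11.4598 × 0.75152 / (6 × 0.061745) = 1.7242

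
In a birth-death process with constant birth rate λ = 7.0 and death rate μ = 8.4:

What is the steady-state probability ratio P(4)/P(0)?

For constant rates: P(n)/P(0) = (λ/μ)^n
P(4)/P(0) = (7.0/8.4)^4 = 0.833333^4 = 0.4823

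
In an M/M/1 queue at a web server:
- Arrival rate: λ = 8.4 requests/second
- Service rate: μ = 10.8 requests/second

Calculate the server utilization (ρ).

Server utilization: ρ = λ/μ
ρ = 8.4/10.8 = 0.7778
The server is busy 77.78% of the time.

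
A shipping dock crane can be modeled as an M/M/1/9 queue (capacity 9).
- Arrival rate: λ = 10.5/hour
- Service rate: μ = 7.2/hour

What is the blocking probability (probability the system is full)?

ρ = λ/μ = 10.5/7.2 = 1.45833
P₀ = (1-ρ)/(1-ρ^(K+1)) = (1-1.45833)/(1-1.45833^10) = -0.4583/-42.5069 = 0.01078
P_K = P₀×ρ^K = 0.010782 × 1.45833^9 = 0.010782 × 29.8334 = 0.3217
Blocking probability = 32.17%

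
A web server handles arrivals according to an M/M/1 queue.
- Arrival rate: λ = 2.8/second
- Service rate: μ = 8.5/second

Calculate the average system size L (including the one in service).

ρ = λ/μ = 2.8/8.5 = 0.3294
For M/M/1: L = λ/(μ-λ)
L = 2.8/(8.5-2.8) = 2.8/5.70
L = 0.4912 requests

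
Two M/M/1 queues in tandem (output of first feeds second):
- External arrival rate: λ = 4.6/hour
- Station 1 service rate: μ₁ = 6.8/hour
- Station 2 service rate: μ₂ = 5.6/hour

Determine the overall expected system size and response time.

By Jackson's theorem, each station behaves as independent M/M/1.
Station 1: ρ₁ = 4.6/6.8 = 0.6765, L₁ = ρ₁/(1-ρ₁) = λ/(μ₁-λ) = 4.6/2.20 = 2.0909
Station 2: ρ₂ = 4.6/5.6 = 0.8214, L₂ = ρ₂/(1-ρ₂) = λ/(μ₂-λ) = 4.6/1.00 = 4.6000
Total: L = L₁ + L₂ = 2.0909 + 4.6000 = 6.6909
W = L/λ = 6.6909/4.6 = 1.4545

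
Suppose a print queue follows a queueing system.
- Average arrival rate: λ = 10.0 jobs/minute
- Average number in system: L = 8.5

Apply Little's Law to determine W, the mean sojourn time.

Little's Law: L = λW, so W = L/λ
W = 8.5/10.0 = 0.8500 minutes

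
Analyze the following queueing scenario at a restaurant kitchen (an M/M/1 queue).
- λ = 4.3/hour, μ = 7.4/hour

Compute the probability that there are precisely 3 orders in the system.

ρ = λ/μ = 4.3/7.4 = 0.58108
P(n) = (1-ρ)ρⁿ
P(3) = (1-0.58108) × 0.58108^3
P(3) = 0.4189 × 0.1962
P(3) = 0.08219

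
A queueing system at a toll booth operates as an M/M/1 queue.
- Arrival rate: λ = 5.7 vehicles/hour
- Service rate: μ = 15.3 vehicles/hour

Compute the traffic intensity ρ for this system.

Server utilization: ρ = λ/μ
ρ = 5.7/15.3 = 0.3725
The server is busy 37.25% of the time.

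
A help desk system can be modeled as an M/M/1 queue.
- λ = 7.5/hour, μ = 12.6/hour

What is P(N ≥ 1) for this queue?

ρ = λ/μ = 7.5/12.6 = 0.5952
P(N ≥ n) = ρⁿ
P(N ≥ 1) = 0.5952^1
P(N ≥ 1) = 0.5952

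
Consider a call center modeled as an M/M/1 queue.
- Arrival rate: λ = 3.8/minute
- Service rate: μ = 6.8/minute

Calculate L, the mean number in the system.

ρ = λ/μ = 3.8/6.8 = 0.5588
For M/M/1: L = λ/(μ-λ)
L = 3.8/(6.8-3.8) = 3.8/3.00
L = 1.2667 calls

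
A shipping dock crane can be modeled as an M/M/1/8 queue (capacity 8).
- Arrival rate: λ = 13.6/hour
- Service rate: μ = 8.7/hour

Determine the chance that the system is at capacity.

ρ = λ/μ = 13.6/8.7 = 1.5632
P₀ = (1-ρ)/(1-ρ^(K+1)) = (1-1.5632)/(1-1.5632^9) = -0.5632/-54.7354 = 0.01029
P_K = P₀×ρ^K = 0.01029 × 1.5632^8 = 0.01029 × 35.6547 = 0.3669
Blocking probability = 36.69%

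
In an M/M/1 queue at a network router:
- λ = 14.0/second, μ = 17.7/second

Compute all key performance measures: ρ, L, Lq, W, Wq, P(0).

Step 1: ρ = λ/μ = 14.0/17.7 = 0.7910
Step 2: L = λ/(μ-λ) = 14.0/3.70 = 3.7838
Step 3: Lq = λ²/(μ(μ-λ)) = 196.00/(17.7×3.70) = 2.9928
Step 4: W = 1/(μ-λ) = 1/3.70 = 0.27027
Step 5: Wq = λ/(μ(μ-λ)) = 14.0/(17.7×3.70) = 0.2138
Step 6: P(0) = 1-ρ = 0.2090
Verify: L = λW = 14.0×0.27027 = 3.7838 ✔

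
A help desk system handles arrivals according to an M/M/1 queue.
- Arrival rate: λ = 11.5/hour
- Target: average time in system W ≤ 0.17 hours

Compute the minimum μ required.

For M/M/1: W = 1/(μ-λ)
Need W ≤ 0.17, so 1/(μ-λ) ≤ 0.17
μ - λ ≥ 1/0.17 = 5.8824
μ ≥ 11.5 + 5.8824 = 17.3824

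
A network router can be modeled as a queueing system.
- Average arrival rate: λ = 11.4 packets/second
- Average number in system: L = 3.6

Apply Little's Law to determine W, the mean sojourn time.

Little's Law: L = λW, so W = L/λ
W = 3.6/11.4 = 0.3158 seconds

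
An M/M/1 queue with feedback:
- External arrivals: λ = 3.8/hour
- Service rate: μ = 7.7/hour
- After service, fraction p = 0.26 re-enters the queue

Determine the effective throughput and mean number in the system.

Effective arrival rate: λ_eff = λ/(1-p) = 3.8/(1-0.26) = 3.8/0.74 = 5.1351
ρ = λ_eff/μ = 5.1351/7.7 = 0.6669
L = ρ/(1-ρ) = 0.6669/(1-0.6669) = 2.0021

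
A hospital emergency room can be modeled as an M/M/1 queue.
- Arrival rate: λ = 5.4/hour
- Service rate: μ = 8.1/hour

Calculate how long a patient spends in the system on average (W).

First, compute utilization: ρ = λ/μ = 5.4/8.1 = 0.6667
For M/M/1: W = 1/(μ-λ)
W = 1/(8.1-5.4) = 1/2.70
W = 0.3704 hours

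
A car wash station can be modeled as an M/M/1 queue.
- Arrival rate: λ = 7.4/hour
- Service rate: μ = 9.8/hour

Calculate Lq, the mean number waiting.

ρ = λ/μ = 7.4/9.8 = 0.7551
For M/M/1: Lq = λ²/(μ(μ-λ))
Lq = 54.76/(9.8 × 2.40)
Lq = 2.3282 cars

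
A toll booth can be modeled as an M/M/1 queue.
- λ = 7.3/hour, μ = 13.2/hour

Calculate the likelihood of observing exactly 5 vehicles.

ρ = λ/μ = 7.3/13.2 = 0.5530
P(n) = (1-ρ)ρⁿ
P(5) = (1-0.5530) × 0.5530^5
P(5) = 0.4470 × 0.05172
P(5) = 0.02312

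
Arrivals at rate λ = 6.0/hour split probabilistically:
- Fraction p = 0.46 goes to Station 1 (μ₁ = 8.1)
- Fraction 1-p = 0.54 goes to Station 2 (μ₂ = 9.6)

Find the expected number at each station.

Effective rates: λ₁ = 6.0×0.46 = 2.76, λ₂ = 6.0×0.54 = 3.24
Station 1: ρ₁ = 2.76/8.1 = 0.34074, L₁ = ρ₁/(1-ρ₁) = 0.34074/(1-0.34074) = 0.5169
Station 2: ρ₂ = 3.24/9.6 = 0.3375, L₂ = ρ₂/(1-ρ₂) = 0.3375/(1-0.3375) = 0.5094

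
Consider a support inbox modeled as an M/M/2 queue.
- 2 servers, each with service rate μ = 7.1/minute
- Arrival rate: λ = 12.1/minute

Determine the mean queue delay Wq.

Traffic intensity: ρ = λ/(cμ) = 12.1/(2×7.1) = 0.8521
Since ρ = 0.8521 < 1, system is stable.
Offered load a = λ/μ = cρ = 12.1/7.1 = 1.7042
P₀ = [ Σₙ₌₀^1 aⁿ/n! + a^2/(2!(1-ρ)) ]⁻¹
Σ = a^0/0! + a^1/1! = 1.0000 + 1.7042 = 2.7042
a^2/(2!(1-ρ)) = 2.90438/(2 × 0.147887) = 9.8196
P₀ = 1/(2.7042 + 9.8196) = 0.07985
Lq = P₀·a^2·ρ / (2!(1-ρ)²) = 0.07984791 × 2.904384 × 0.8521127 / (2 × 0.02187066) = 4.5178
Wq = Lq/λ = 4.5178/12.1 = 0.3734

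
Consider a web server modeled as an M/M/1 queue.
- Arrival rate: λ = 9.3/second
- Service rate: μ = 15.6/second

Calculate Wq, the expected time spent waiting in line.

First, compute utilization: ρ = λ/μ = 9.3/15.6 = 0.5962
For M/M/1: Wq = λ/(μ(μ-λ))
Wq = 9.3/(15.6 × (15.6-9.3))
Wq = 9.3/(15.6 × 6.30)
Wq = 0.09463 seconds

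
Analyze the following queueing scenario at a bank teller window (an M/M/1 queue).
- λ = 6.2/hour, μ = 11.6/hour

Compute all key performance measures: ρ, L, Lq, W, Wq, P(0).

Step 1: ρ = λ/μ = 6.2/11.6 = 0.5345
Step 2: L = λ/(μ-λ) = 6.2/5.40 = 1.1481
Step 3: Lq = λ²/(μ(μ-λ)) = 38.44/(11.6×5.40) = 0.6137
Step 4: W = 1/(μ-λ) = 1/5.40 = 0.185185
Step 5: Wq = λ/(μ(μ-λ)) = 6.2/(11.6×5.40) = 0.09898
Step 6: P(0) = 1-ρ = 0.4655
Verify: L = λW = 6.2×0.185185 = 1.1481 ✔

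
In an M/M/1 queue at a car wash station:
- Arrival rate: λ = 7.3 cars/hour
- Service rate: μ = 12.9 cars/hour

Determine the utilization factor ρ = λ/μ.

Server utilization: ρ = λ/μ
ρ = 7.3/12.9 = 0.5659
The server is busy 56.59% of the time.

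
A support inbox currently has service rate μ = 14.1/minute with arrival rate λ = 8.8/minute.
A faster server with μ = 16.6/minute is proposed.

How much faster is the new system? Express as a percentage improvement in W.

System 1: ρ₁ = 8.8/14.1 = 0.6241, W₁ = 1/(14.1-8.8) = 0.18868
System 2: ρ₂ = 8.8/16.6 = 0.5301, W₂ = 1/(16.6-8.8) = 0.12821
Improvement: (W₁-W₂)/W₁ = (0.18868-0.12821)/0.18868 = 32.05%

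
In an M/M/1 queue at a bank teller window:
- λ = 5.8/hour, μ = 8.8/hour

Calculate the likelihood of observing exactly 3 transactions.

ρ = λ/μ = 5.8/8.8 = 0.6591
P(n) = (1-ρ)ρⁿ
P(3) = (1-0.6591) × 0.6591^3
P(3) = 0.34090 × 0.28632
P(3) = 0.09761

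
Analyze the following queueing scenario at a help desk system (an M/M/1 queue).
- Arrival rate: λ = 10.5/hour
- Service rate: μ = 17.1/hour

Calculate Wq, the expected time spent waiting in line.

First, compute utilization: ρ = λ/μ = 10.5/17.1 = 0.6140
For M/M/1: Wq = λ/(μ(μ-λ))
Wq = 10.5/(17.1 × (17.1-10.5))
Wq = 10.5/(17.1 × 6.60)
Wq = 0.09304 hours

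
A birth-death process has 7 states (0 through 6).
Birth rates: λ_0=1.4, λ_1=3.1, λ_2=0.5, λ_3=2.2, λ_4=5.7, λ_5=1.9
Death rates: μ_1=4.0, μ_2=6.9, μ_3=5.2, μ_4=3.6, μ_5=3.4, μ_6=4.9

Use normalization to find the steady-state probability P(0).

Ratios P(n)/P(0) = (λ₀···λₙ₋₁)/(μ₁···μₙ):
P(1)/P(0) = (1.4)/(4.0) = 0.3500
P(2)/P(0) = (1.4×3.1)/(4.0×6.9) = 0.1572
P(3)/P(0) = (1.4×3.1×0.5)/(4.0×6.9×5.2) = 0.01512
P(4)/P(0) = (1.4×3.1×0.5×2.2)/(4.0×6.9×5.2×3.6) = 0.009240
P(5)/P(0) = (1.4×3.1×0.5×2.2×5.7)/(4.0×6.9×5.2×3.6×3.4) = 0.01549
P(6)/P(0) = (1.4×3.1×0.5×2.2×5.7×1.9)/(4.0×6.9×5.2×3.6×3.4×4.9) = 0.006006

Normalization: ∑ P(n) = 1
P(0) × (1.0000 + 0.3500 + 0.1572 + 0.01512 + 0.009240 + 0.01549 + 0.006006) = 1
P(0) × 1.5531 = 1
P(0) = 1/1.5531 = 0.6439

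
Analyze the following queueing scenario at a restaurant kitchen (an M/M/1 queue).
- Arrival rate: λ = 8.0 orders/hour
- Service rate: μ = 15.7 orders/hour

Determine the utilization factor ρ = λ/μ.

Server utilization: ρ = λ/μ
ρ = 8.0/15.7 = 0.5096
The server is busy 50.96% of the time.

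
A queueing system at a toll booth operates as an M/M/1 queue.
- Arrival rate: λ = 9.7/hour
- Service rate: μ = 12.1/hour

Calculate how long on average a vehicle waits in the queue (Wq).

First, compute utilization: ρ = λ/μ = 9.7/12.1 = 0.8017
For M/M/1: Wq = λ/(μ(μ-λ))
Wq = 9.7/(12.1 × (12.1-9.7))
Wq = 9.7/(12.1 × 2.40)
Wq = 0.3340 hours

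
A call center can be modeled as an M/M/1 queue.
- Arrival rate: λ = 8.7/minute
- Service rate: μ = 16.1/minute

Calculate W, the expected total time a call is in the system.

First, compute utilization: ρ = λ/μ = 8.7/16.1 = 0.5404
For M/M/1: W = 1/(μ-λ)
W = 1/(16.1-8.7) = 1/7.40
W = 0.1351 minutes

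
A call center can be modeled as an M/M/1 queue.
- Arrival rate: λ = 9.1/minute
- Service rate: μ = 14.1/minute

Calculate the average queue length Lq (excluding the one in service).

ρ = λ/μ = 9.1/14.1 = 0.6454
For M/M/1: Lq = λ²/(μ(μ-λ))
Lq = 82.81/(14.1 × 5.00)
Lq = 1.1746 calls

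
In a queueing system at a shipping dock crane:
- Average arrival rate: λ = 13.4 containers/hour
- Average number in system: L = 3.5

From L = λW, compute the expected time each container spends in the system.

Little's Law: L = λW, so W = L/λ
W = 3.5/13.4 = 0.2612 hours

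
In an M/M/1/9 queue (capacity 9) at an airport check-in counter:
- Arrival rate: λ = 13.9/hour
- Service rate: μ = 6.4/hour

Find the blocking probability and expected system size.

ρ = λ/μ = 13.9/6.4 = 2.1719
P₀ = (1-ρ)/(1-ρ^(K+1)) = (1-2.1719)/(1-2.1719^10) = -1.1719/-2334.5989 = 0.0005020
P_K = P₀×ρ^K = 0.0005020 × 2.1719^9 = 0.0005020 × 1075.3713 = 0.5398
Blocking probability P_9 = 0.5398 (53.98%)
L = ρ[1 - (K+1)ρ^K + Kρ^(K+1)] / [(1-ρ)(1-ρ^(K+1))]
L = 2.1719 × (1 - 10×1075.3713 + 9×2335.5989) / ((1 - 2.1719) × (1 - 2335.5989)) = 8.1510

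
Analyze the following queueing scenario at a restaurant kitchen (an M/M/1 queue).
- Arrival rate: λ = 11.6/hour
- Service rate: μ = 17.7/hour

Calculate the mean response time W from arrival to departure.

First, compute utilization: ρ = λ/μ = 11.6/17.7 = 0.6554
For M/M/1: W = 1/(μ-λ)
W = 1/(17.7-11.6) = 1/6.10
W = 0.1639 hours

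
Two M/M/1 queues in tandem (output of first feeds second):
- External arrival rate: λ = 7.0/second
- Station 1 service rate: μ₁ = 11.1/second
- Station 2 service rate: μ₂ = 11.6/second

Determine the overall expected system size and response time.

By Jackson's theorem, each station behaves as independent M/M/1.
Station 1: ρ₁ = 7.0/11.1 = 0.6306, L₁ = ρ₁/(1-ρ₁) = λ/(μ₁-λ) = 7.0/4.10 = 1.70732
Station 2: ρ₂ = 7.0/11.6 = 0.6034, L₂ = ρ₂/(1-ρ₂) = λ/(μ₂-λ) = 7.0/4.60 = 1.52174
Total: L = L₁ + L₂ = 1.70732 + 1.52174 = 3.2291
W = L/λ = 3.2291/7.0 = 0.4613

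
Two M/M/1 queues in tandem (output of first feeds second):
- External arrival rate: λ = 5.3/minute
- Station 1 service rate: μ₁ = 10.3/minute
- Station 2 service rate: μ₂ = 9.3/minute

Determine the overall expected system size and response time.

By Jackson's theorem, each station behaves as independent M/M/1.
Station 1: ρ₁ = 5.3/10.3 = 0.5146, L₁ = ρ₁/(1-ρ₁) = λ/(μ₁-λ) = 5.3/5.00 = 1.0600
Station 2: ρ₂ = 5.3/9.3 = 0.5699, L₂ = ρ₂/(1-ρ₂) = λ/(μ₂-λ) = 5.3/4.00 = 1.3250
Total: L = L₁ + L₂ = 1.0600 + 1.3250 = 2.3850
W = L/λ = 2.3850/5.3 = 0.4500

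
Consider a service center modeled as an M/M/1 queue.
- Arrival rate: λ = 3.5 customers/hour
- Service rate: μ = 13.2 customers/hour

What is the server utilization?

Server utilization: ρ = λ/μ
ρ = 3.5/13.2 = 0.2652
The server is busy 26.52% of the time.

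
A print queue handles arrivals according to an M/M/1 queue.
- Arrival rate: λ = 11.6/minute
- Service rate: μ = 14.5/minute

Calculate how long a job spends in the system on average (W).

First, compute utilization: ρ = λ/μ = 11.6/14.5 = 0.8000
For M/M/1: W = 1/(μ-λ)
W = 1/(14.5-11.6) = 1/2.90
W = 0.3448 minutes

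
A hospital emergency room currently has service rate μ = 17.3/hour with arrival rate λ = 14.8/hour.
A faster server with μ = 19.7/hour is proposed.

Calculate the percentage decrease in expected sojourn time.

System 1: ρ₁ = 14.8/17.3 = 0.8555, W₁ = 1/(17.3-14.8) = 0.4000
System 2: ρ₂ = 14.8/19.7 = 0.7513, W₂ = 1/(19.7-14.8) = 0.2041
Improvement: (W₁-W₂)/W₁ = (0.4000-0.2041)/0.4000 = 48.98%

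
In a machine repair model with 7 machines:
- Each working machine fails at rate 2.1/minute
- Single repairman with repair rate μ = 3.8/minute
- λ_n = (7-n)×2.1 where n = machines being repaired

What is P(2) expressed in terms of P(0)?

P(2)/P(0) = ∏_{i=0}^{2-1} λ_i/μ_{i+1}
= (7-0)×2.1/3.8 × (7-1)×2.1/3.8
= 12.8269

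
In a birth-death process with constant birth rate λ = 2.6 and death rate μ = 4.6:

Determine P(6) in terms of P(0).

For constant rates: P(n)/P(0) = (λ/μ)^n
P(6)/P(0) = (2.6/4.6)^6 = 0.56522^6 = 0.03261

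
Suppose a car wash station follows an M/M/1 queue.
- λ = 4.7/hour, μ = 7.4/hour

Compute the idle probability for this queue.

ρ = λ/μ = 4.7/7.4 = 0.6351
P(0) = 1 - ρ = 1 - 0.6351 = 0.3649
The server is idle 36.49% of the time.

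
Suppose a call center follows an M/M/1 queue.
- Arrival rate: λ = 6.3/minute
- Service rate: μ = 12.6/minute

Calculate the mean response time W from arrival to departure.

First, compute utilization: ρ = λ/μ = 6.3/12.6 = 0.5000
For M/M/1: W = 1/(μ-λ)
W = 1/(12.6-6.3) = 1/6.30
W = 0.1587 minutes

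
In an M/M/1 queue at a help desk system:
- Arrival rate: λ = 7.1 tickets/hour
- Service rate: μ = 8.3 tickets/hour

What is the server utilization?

Server utilization: ρ = λ/μ
ρ = 7.1/8.3 = 0.8554
The server is busy 85.54% of the time.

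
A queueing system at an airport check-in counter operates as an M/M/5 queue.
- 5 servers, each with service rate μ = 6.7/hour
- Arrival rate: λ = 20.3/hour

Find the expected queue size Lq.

Traffic intensity: ρ = λ/(cμ) = 20.3/(5×6.7) = 0.6060
Since ρ = 0.6060 < 1, system is stable.
Offered load a = λ/μ = cρ = 20.3/6.7 = 3.0299
P₀ = [ Σₙ₌₀^4 aⁿ/n! + a^5/(5!(1-ρ)) ]⁻¹
Σ = a^0/0! + a^1/1! + a^2/2! + a^3/3! + a^4/4! = 1.0000 + 3.0299 + 4.5900 + 4.6357 + 3.5113 = 16.7669
a^5/(5!(1-ρ)) = 255.3325/(120 × 0.39403) = 5.4000
P₀ = 1/(16.7669 + 5.4000) = 0.04511
Lq = P₀·a^5·ρ / (5!(1-ρ)²) = 0.045112 × 255.3325 × 0.60597 / (120 × 0.15526) = 0.3746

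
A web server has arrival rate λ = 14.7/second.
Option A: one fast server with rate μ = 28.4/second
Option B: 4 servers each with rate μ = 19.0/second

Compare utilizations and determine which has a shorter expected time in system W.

Option A: single server μ = 28.4 (M/M/1)
  ρ_A = 14.7/28.4 = 0.5176
  W_A = 1/(μ-λ) = 1/(28.4-14.7) = 1/13.70 = 0.07299

Option B: 4 servers μ = 19.0 (M/M/4)
  ρ_B = λ/(cμ) = 14.7/(4×19.0) = 0.1934
  Offered load a = λ/μ = cρ = 14.7/19.0 = 0.7737
  P₀ = [ Σₙ₌₀^3 aⁿ/n! + a^4/(4!(1-ρ)) ]⁻¹
  Σ = a^0/0! + a^1/1! + a^2/2! + a^3/3! = 1.0000 + 0.7737 + 0.2993 + 0.07719 = 2.1502
  a^4/(4!(1-ρ)) = 0.3583/(24 × 0.8066) = 0.01851
  P₀ = 1/(2.1502 + 0.01851) = 0.4611
  Lq = P₀·a^4·ρ / (4!(1-ρ)²) = 0.46111 × 0.35831 × 0.19342 / (24 × 0.65057) = 0.002047
  Wq_B = Lq/λ = 0.0020467/14.7 = 0.0001392
  W_B = Wq_B + 1/μ = 0.0001392 + 0.05263 = 0.05277

Since W_B = 0.05277 < W_A = 0.07299, Option B (multiple servers) has the shorter time in system.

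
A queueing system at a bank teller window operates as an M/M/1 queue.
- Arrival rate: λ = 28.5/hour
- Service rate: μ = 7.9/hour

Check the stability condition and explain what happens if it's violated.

Stability requires ρ = λ/(cμ) < 1
ρ = 28.5/(1 × 7.9) = 28.5/7.90 = 3.6076
Since 3.6076 ≥ 1, the system is UNSTABLE.
Queue grows without bound. Need μ > λ = 28.5.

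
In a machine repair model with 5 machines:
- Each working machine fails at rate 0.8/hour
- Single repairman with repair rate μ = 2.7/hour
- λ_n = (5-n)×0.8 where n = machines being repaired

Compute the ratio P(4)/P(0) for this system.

P(4)/P(0) = ∏_{i=0}^{4-1} λ_i/μ_{i+1}
= (5-0)×0.8/2.7 × (5-1)×0.8/2.7 × (5-2)×0.8/2.7 × (5-3)×0.8/2.7
= 0.9249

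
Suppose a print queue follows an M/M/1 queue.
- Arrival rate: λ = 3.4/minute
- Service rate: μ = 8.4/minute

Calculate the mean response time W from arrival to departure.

First, compute utilization: ρ = λ/μ = 3.4/8.4 = 0.4048
For M/M/1: W = 1/(μ-λ)
W = 1/(8.4-3.4) = 1/5.00
W = 0.2000 minutes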